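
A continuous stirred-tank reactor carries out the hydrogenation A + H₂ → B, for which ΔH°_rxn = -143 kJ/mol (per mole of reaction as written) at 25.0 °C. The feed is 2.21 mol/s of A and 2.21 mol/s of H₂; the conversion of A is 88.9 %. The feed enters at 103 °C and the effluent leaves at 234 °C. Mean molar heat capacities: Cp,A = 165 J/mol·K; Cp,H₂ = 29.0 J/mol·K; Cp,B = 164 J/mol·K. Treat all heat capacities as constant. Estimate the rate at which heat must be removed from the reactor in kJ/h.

Extent of reaction ξ = 0.889 × 2.21 = 1.9647 mol/s
Reaction term: ξ·ΔH°_rxn = 1.9647 × -143 = -280.95 kJ/s
Sensible, feed 103→25 °C: -33.442 kJ/s
Outlet flows (mol/s): A 0.24531, H₂ 0.24531, B 1.9647
Sensible, products 25→234 °C: 77.288 kJ/s
Q = ΔH = -237.1 kJ/s = -237.1 kW
Heat removed = 853580 kJ/h

Q_out = 854000 kJ/h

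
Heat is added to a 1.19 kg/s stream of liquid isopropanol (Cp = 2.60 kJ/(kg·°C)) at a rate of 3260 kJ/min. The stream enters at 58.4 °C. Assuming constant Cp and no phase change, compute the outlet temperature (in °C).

Q = 3260 kJ/min = 54.333 kJ/s
ΔT = Q/(ṁ·Cp) = 54.333/(1.19×2.60) = 17.561 K
T_out = 58.4 + 17.561 = 75.961 °C

T_out = 76.0 °C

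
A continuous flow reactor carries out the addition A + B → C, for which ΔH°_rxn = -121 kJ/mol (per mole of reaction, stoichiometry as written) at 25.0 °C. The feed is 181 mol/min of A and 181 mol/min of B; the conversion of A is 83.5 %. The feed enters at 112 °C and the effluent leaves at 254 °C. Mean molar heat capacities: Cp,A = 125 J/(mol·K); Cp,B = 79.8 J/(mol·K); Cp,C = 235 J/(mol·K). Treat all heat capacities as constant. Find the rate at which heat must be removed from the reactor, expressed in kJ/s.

Extent of reaction ξ = 0.835 × 181 = 151.13 mol/min
Reaction term: ξ·ΔH°_rxn = 151.13 × -121 = -18287 kJ/min
Sensible, feed 112→25 °C: -3225 kJ/min
Outlet flows (mol/min): A 29.865, B 29.865, C 151.13
Sensible, products 25→254 °C: 9534 kJ/min
Q = ΔH = -11978 kJ/min = -199.64 kW
Heat removed = 199.64 kJ/s

Q_out = 200 kJ/s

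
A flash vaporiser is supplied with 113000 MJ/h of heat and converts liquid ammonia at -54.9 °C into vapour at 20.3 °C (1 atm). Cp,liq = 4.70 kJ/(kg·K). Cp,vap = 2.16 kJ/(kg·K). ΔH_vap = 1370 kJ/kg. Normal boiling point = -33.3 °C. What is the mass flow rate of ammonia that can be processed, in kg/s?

Δh = 4.70×(-33.3−-54.9) + 1370 + 2.16×(20.3−-33.3) = 1587.3 kJ/kg
Q = 113000 MJ/h = 31389 kJ/s = 31389 kJ/s
ṁ = Q/Δh = 31389 / 1587.3 = 19.775 kg/s

ṁ = 19.8 kg/s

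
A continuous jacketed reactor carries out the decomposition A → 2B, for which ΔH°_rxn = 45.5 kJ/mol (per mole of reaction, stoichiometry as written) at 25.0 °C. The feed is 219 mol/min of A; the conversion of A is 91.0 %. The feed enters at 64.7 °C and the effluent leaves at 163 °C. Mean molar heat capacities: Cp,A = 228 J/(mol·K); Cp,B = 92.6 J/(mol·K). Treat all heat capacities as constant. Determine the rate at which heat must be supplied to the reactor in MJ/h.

Extent of reaction ξ = 0.910 × 219 = 199.29 mol/min
Reaction term: ξ·ΔH°_rxn = 199.29 × 45.5 = 9067.7 kJ/min
Sensible, feed 64.7→25 °C: -1982.3 kJ/min
Outlet flows (mol/min): A 19.71, B 398.58
Sensible, products 25→163 °C: 5713.5 kJ/min
Q = ΔH = 12799 kJ/min = 213.32 kW
Heat supplied = 767.94 MJ/h

Q_in = 768 MJ/h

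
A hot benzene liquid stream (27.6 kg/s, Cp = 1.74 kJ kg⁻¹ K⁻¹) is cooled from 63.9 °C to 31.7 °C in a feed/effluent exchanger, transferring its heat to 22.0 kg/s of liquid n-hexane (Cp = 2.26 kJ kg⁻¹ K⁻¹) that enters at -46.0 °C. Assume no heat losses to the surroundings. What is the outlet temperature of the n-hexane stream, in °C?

Heat released by hot stream: Q = 27.6 × 1.74 × (63.9 − 31.7) = 1546.4 kJ/s
Energy balance on cold side (adiabatic exchanger): Q = ṁ_c·Cp_c·(T_c,out − T_c,in)
T_c,out = -46.0 + 1546.4/(22.0 × 2.26) = -14.898 °C

T_c,out = -14.9 °C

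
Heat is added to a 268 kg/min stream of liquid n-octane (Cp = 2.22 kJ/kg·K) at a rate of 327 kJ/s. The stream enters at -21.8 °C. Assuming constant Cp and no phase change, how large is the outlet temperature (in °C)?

Q = 327 kJ/s = 19620 kJ/min
ΔT = Q/(ṁ·Cp) = 19620/(268×2.22) = 32.977 K
T_out = -21.8 + 32.977 = 11.177 °C

T_out = 11.2 °C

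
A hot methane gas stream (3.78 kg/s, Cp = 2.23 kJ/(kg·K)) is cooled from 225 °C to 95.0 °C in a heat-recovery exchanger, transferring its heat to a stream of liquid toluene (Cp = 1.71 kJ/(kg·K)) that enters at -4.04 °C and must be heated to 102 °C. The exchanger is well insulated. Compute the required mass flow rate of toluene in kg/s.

Heat released by hot stream: Q = 3.78 × 2.23 × (225 − 95.0) = 1095.8 kJ/s
Energy balance on cold side (adiabatic exchanger): Q = ṁ_c·Cp_c·(T_c,out − T_c,in)
ṁ_c = 1095.8 / [1.71 × (102 − -4.04)] = 6.0433 kg/s

ṁ_c = 6.04 kg/s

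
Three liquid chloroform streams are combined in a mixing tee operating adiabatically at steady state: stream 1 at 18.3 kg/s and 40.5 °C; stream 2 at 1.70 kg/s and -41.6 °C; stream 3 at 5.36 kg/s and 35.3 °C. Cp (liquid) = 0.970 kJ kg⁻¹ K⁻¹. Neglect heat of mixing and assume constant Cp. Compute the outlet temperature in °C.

T_out = 33.9 °C

No heat crosses the boundary, so H_out = H_in.
T_out = Σ ṁᵢCp,ᵢTᵢ / Σ ṁᵢCp,ᵢ
      = 833.85 / 24.599 = 33.897 °C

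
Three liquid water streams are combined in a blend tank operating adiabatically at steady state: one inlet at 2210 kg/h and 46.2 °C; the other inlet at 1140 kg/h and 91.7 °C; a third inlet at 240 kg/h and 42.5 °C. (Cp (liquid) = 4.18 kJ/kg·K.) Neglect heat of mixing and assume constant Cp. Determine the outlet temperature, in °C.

No heat crosses the boundary, so H_out = H_in.
Σ ṁᵢCp,ᵢTᵢ = 2210×4.18×46.2 + 1140×4.18×91.7 + 240×4.18×42.5 = 906390
Σ ṁᵢCp,ᵢ = 2210×4.18 + 1140×4.18 + 240×4.18 = 15006
T_out = 906390 / 15006 = 60.401 °C

T_out = 60.4 °C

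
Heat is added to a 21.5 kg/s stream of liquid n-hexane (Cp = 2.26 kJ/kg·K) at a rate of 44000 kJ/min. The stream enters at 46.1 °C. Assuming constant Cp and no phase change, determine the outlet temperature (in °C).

Q = 44000 kJ/min = 733.33 kJ/s
ΔT = Q/(ṁ·Cp) = 733.33/(21.5×2.26) = 15.092 K
T_out = 46.1 + 15.092 = 61.192 °C

T_out = 61.2 °C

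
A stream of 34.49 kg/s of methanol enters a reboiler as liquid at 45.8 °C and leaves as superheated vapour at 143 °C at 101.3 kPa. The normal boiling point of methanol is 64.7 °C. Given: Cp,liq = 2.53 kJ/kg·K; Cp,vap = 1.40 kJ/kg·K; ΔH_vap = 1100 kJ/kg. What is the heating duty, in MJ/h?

liquid 45.8→64.7 °C: 47.817 kJ/kg
vaporisation at 64.7 °C: 1100 kJ/kg
vapour 64.7→143 °C: 109.62 kJ/kg
Δh = 47.817 + 1100 + 109.62 = 1257.4 kJ/kg
Q = ṁ·Δh = 34.49 kg/s × 1257.4 kJ/kg = 43369 kJ/s
|Q| = 43369 kW = 156130 MJ/h

Q = 156000 MJ/h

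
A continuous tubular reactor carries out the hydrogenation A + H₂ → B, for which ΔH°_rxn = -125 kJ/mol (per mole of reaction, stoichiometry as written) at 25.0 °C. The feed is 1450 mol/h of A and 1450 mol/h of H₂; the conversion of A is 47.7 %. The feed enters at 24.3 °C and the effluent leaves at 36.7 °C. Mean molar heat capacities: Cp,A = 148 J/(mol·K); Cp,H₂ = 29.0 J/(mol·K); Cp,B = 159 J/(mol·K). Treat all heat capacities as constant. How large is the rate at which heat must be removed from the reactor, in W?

Q_out = 23200 W

Extent of reaction ξ = 0.477 × 1450 = 691.65 mol/h
Reaction term: ξ·ΔH°_rxn = 691.65 × -125 = -86456 kJ/h
Sensible, feed 24.3→25 °C: 179.65 kJ/h
Outlet flows (mol/h): A 758.35, H₂ 758.35, B 691.65
Sensible, products 25→36.7 °C: 2857.1 kJ/h
Q = ΔH = -83419 kJ/h = -23.172 kW
Heat removed = 23172 W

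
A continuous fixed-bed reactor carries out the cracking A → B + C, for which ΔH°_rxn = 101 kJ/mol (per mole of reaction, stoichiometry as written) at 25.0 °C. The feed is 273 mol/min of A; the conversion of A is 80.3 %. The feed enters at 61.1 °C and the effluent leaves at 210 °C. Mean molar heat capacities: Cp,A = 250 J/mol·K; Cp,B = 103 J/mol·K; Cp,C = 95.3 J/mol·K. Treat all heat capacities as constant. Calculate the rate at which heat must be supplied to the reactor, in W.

Extent of reaction ξ = 0.803 × 273 = 219.22 mol/min
Reaction term: ξ·ΔH°_rxn = 219.22 × 101 = 22141 kJ/min
Sensible, feed 61.1→25 °C: -2463.8 kJ/min
Outlet flows (mol/min): A 53.781, B 219.22, C 219.22
Sensible, products 25→210 °C: 10530 kJ/min
Q = ΔH = 30207 kJ/min = 503.45 kW
Heat supplied = 503450 W

Q_in = 503000 W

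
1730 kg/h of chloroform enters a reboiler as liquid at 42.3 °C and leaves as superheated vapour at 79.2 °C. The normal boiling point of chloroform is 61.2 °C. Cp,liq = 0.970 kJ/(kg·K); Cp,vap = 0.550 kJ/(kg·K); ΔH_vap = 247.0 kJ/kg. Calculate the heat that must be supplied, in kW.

liquid 42.3→61.2 °C: 18.333 kJ/kg
vaporisation at 61.2 °C: 247 kJ/kg
vapour 61.2→79.2 °C: 9.9 kJ/kg
Δh = 18.333 + 247 + 9.9 = 275.23 kJ/kg
Q = ṁ·Δh = 1730 kg/h × 275.23 kJ/kg = 476150 kJ/h
|Q| = 132.26 kW

Q = 132 kW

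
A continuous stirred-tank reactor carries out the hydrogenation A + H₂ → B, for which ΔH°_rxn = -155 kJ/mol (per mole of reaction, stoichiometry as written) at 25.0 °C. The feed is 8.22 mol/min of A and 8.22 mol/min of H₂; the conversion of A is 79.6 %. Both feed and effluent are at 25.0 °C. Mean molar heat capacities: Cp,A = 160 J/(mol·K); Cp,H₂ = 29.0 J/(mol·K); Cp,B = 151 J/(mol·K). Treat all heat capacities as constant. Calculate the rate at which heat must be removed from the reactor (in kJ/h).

Extent of reaction ξ = 0.796 × 8.22 = 6.5431 mol/min
Reaction term: ξ·ΔH°_rxn = 6.5431 × -155 = -1014.2 kJ/min
Q = ΔH = -1014.2 kJ/min = -16.903 kW
Heat removed = 60851 kJ/h

Q_out = 60900 kJ/h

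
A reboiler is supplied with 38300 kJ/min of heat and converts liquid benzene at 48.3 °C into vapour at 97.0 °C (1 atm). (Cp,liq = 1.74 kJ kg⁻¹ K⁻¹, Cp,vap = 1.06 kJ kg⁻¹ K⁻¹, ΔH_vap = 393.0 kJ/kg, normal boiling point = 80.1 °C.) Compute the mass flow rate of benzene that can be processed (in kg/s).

ṁ = 1.37 kg/s

Δh = 1.74×(80.1−48.3) + 393.0 + 1.06×(97.0−80.1) = 466.25 kJ/kg
Q = 38300 kJ/min = 638.33 kJ/s = 638.33 kJ/s
ṁ = Q/Δh = 638.33 / 466.25 = 1.3691 kg/s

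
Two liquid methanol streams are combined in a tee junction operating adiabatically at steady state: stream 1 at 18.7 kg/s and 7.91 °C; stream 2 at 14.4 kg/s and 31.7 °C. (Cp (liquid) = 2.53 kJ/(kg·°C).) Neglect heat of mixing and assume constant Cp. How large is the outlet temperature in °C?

T_out = 18.3 °C

No heat crosses the boundary, so H_out = H_in.
Σ ṁᵢCp,ᵢTᵢ = 18.7×2.53×7.91 + 14.4×2.53×31.7 = 1529.1
Σ ṁᵢCp,ᵢ = 18.7×2.53 + 14.4×2.53 = 83.743
T_out = 1529.1 / 83.743 = 18.26 °C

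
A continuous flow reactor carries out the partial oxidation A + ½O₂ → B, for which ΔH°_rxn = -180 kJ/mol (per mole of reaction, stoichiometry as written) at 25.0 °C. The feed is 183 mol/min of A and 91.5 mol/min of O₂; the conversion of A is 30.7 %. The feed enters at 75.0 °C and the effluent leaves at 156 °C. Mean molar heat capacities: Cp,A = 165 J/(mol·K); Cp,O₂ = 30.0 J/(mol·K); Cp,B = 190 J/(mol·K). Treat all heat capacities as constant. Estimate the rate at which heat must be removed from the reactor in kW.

Q_out = 123 kW

Extent of reaction ξ = 0.307 × 183 = 56.181 mol/min
Reaction term: ξ·ΔH°_rxn = 56.181 × -180 = -10113 kJ/min
Sensible, feed 75.0→25 °C: -1647 kJ/min
Outlet flows (mol/min): A 126.82, O₂ 63.41, B 56.181
Sensible, products 25→156 °C: 4388.7 kJ/min
Q = ΔH = -7370.8 kJ/min = -122.85 kW
Heat removed = 122.85 kW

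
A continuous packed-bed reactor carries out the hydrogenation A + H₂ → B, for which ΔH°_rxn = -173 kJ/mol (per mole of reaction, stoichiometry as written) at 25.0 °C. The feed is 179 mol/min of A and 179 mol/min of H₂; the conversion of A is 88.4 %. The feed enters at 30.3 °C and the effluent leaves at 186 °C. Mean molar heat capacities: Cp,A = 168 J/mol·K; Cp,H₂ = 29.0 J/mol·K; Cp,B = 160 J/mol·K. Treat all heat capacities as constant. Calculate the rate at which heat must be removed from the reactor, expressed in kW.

Extent of reaction ξ = 0.884 × 179 = 158.24 mol/min
Reaction term: ξ·ΔH°_rxn = 158.24 × -173 = -27375 kJ/min
Sensible, feed 30.3→25 °C: -186.89 kJ/min
Outlet flows (mol/min): A 20.764, H₂ 20.764, B 158.24
Sensible, products 25→186 °C: 4734.7 kJ/min
Q = ΔH = -22827 kJ/min = -380.45 kW
Heat removed = 380.45 kW

Q_out = 380 kW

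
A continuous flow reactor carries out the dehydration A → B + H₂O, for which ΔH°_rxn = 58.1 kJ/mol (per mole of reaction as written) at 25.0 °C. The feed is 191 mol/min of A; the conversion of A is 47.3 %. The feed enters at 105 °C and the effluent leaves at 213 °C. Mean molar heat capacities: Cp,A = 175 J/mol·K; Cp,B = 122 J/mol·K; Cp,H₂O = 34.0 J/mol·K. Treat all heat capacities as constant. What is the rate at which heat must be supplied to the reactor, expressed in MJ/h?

Extent of reaction ξ = 0.473 × 191 = 90.343 mol/min
Reaction term: ξ·ΔH°_rxn = 90.343 × 58.1 = 5248.9 kJ/min
Sensible, feed 105→25 °C: -2674 kJ/min
Outlet flows (mol/min): A 100.66, B 90.343, H₂O 90.343
Sensible, products 25→213 °C: 5961.2 kJ/min
Q = ΔH = 8536.1 kJ/min = 142.27 kW
Heat supplied = 512.17 MJ/h

Q_in = 512 MJ/h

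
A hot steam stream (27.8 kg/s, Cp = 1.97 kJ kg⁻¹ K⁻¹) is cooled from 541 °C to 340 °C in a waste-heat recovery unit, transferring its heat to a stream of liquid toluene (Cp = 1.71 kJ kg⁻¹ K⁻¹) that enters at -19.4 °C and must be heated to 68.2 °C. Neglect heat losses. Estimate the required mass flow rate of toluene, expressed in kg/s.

Heat released by hot stream: Q = 27.8 × 1.97 × (541 − 340) = 11008 kJ/s
Energy balance on cold side (adiabatic exchanger): Q = ṁ_c·Cp_c·(T_c,out − T_c,in)
ṁ_c = 11008 / [1.71 × (68.2 − -19.4)] = 73.486 kg/s

ṁ_c = 73.5 kg/s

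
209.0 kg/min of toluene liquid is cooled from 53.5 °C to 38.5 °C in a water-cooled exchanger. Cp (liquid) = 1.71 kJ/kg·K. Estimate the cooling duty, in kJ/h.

Q_c = 322000 kJ/h

Q = ṁ·Cp·ΔT = 209.0 × 1.71 × (38.5 − 53.5) = -5360.8 kJ/min
Converting: 5360.8 / 60 s = 89.347 kW
Cooling duty = 321650 kJ/h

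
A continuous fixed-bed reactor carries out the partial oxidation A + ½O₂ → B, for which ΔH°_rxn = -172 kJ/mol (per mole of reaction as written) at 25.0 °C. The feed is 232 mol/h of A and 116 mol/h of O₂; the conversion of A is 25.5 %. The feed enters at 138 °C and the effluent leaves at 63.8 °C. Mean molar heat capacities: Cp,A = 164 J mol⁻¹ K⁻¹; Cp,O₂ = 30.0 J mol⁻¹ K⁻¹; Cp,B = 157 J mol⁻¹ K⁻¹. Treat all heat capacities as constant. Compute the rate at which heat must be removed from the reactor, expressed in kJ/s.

Extent of reaction ξ = 0.255 × 232 = 59.16 mol/h
Reaction term: ξ·ΔH°_rxn = 59.16 × -172 = -10176 kJ/h
Sensible, feed 138→25 °C: -4692.7 kJ/h
Outlet flows (mol/h): A 172.84, O₂ 86.42, B 59.16
Sensible, products 25→63.8 °C: 1560.8 kJ/h
Q = ΔH = -13307 kJ/h = -3.6965 kW
Heat removed = 3.6965 kJ/s

Q_out = 3.70 kJ/s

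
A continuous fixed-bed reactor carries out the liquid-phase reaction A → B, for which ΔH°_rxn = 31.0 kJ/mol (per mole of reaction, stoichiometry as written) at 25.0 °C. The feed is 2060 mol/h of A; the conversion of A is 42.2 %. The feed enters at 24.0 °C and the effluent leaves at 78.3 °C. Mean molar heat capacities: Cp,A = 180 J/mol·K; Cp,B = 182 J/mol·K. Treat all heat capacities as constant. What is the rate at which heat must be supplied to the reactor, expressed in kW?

Q_in = 13.1 kW

Extent of reaction ξ = 0.422 × 2060 = 869.32 mol/h
Reaction term: ξ·ΔH°_rxn = 869.32 × 31.0 = 26949 kJ/h
Sensible, feed 24.0→25 °C: 370.8 kJ/h
Outlet flows (mol/h): A 1190.7, B 869.32
Sensible, products 25→78.3 °C: 19856 kJ/h
Q = ΔH = 47176 kJ/h = 13.104 kW
Heat supplied = 13.104 kW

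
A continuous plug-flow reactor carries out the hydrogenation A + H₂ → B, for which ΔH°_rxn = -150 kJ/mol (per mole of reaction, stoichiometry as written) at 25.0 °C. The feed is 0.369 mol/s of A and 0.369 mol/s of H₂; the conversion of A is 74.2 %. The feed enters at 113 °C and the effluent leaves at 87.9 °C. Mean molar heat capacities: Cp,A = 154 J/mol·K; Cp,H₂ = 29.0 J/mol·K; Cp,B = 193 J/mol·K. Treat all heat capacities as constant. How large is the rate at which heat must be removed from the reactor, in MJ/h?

Q_out = 153 MJ/h

Extent of reaction ξ = 0.742 × 0.369 = 0.2738 mol/s
Reaction term: ξ·ΔH°_rxn = 0.2738 × -150 = -41.07 kJ/s
Sensible, feed 113→25 °C: -5.9424 kJ/s
Outlet flows (mol/s): A 0.095202, H₂ 0.095202, B 0.2738
Sensible, products 25→87.9 °C: 4.4197 kJ/s
Q = ΔH = -42.592 kJ/s = -42.592 kW
Heat removed = 153.33 MJ/h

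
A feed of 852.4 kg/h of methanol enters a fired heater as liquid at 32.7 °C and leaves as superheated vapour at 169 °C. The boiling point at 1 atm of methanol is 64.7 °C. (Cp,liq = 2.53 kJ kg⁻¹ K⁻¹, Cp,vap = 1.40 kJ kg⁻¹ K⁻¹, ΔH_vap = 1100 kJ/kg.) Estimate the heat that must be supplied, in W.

Q = 314000 W

liquid 32.7→64.7 °C: 80.96 kJ/kg
vaporisation at 64.7 °C: 1100 kJ/kg
vapour 64.7→169 °C: 146.02 kJ/kg
Δh = 80.96 + 1100 + 146.02 = 1327 kJ/kg
Q = ṁ·Δh = 852.4 kg/h × 1327 kJ/kg = 1.1311e+06 kJ/h
|Q| = 314.2 kW = 314200 W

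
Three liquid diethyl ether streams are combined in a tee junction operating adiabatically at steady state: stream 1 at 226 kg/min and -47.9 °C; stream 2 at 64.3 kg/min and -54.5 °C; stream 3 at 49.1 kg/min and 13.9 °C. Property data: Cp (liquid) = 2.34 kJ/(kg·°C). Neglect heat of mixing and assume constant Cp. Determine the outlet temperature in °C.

T_out = -40.2 °C

No heat crosses the boundary, so H_out = H_in.
Σ ṁᵢCp,ᵢTᵢ = 226×2.34×-47.9 + 64.3×2.34×-54.5 + 49.1×2.34×13.9 = -31935
Σ ṁᵢCp,ᵢ = 226×2.34 + 64.3×2.34 + 49.1×2.34 = 794.2
T_out = -31935 / 794.2 = -40.21 °C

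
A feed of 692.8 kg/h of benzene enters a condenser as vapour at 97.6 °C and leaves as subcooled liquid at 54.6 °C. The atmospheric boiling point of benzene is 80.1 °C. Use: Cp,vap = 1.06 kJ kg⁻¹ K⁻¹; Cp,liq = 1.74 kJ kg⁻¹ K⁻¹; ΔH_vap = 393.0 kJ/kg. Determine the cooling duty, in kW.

Q_c = 87.7 kW

vapour 97.6→80.1 °C: -18.55 kJ/kg
condensation at 80.1 °C: -393 kJ/kg
liquid 80.1→54.6 °C: -44.37 kJ/kg
Δh = -18.55 + -393 + -44.37 = -455.92 kJ/kg
Q = ṁ·Δh = 692.8 kg/h × -455.92 kJ/kg = -315860 kJ/h
|Q| = 87.739 kW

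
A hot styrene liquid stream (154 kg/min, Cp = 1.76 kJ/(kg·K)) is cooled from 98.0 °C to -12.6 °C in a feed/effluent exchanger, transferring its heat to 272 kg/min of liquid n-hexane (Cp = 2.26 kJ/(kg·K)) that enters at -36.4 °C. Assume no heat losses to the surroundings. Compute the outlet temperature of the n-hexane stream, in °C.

T_c,out = 12.4 °C

Heat released by hot stream: Q = 154 × 1.76 × (98.0 − -12.6) = 29977 kJ/min
Energy balance on cold side (adiabatic exchanger): Q = ṁ_c·Cp_c·(T_c,out − T_c,in)
T_c,out = -36.4 + 29977/(272 × 2.26) = 12.365 °C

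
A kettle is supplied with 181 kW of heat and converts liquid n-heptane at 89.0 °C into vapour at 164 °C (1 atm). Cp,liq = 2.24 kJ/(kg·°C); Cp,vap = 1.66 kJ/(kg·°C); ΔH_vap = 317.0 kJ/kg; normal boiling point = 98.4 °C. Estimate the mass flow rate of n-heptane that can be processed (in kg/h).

Δh = 2.24×(98.4−89.0) + 317.0 + 1.66×(164−98.4) = 446.95 kJ/kg
Q = 181 kW = 181 kJ/s = 651600 kJ/h
ṁ = Q/Δh = 651600 / 446.95 = 1457.9 kg/h

ṁ = 1460 kg/h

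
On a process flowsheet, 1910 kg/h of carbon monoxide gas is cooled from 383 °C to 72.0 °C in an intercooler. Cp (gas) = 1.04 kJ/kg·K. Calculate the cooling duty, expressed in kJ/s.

Q = ṁ·Cp·ΔT = 1910 × 1.04 × (72.0 − 383) = -617770 kJ/h
Converting: 617770 / 3600 s = 171.6 kW

Q_c = 172 kJ/s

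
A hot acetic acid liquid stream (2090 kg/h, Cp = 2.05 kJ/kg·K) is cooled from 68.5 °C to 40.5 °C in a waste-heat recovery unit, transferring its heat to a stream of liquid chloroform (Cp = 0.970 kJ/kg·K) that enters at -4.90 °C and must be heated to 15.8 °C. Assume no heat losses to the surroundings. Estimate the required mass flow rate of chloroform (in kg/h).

Heat released by hot stream: Q = 2090 × 2.05 × (68.5 − 40.5) = 119970 kJ/h
Energy balance on cold side (adiabatic exchanger): Q = ṁ_c·Cp_c·(T_c,out − T_c,in)
ṁ_c = 119970 / [0.970 × (15.8 − -4.90)] = 5974.7 kg/h

ṁ_c = 5970 kg/h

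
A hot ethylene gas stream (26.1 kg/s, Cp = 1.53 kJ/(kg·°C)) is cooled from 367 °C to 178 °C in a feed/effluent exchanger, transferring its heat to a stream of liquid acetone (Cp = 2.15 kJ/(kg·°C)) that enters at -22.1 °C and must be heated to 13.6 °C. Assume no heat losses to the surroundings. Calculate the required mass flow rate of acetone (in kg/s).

Heat released by hot stream: Q = 26.1 × 1.53 × (367 − 178) = 7547.3 kJ/s
Energy balance on cold side (adiabatic exchanger): Q = ṁ_c·Cp_c·(T_c,out − T_c,in)
ṁ_c = 7547.3 / [2.15 × (13.6 − -22.1)] = 98.33 kg/s

ṁ_c = 98.3 kg/s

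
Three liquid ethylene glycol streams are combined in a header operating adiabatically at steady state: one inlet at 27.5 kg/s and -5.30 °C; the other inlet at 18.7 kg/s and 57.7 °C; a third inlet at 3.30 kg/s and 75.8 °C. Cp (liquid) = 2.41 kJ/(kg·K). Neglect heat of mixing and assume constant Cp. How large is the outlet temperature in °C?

No heat crosses the boundary, so H_out = H_in.
T_out = Σ ṁᵢCp,ᵢTᵢ / Σ ṁᵢCp,ᵢ
      = 2851.9 / 119.3 = 23.907 °C

T_out = 23.9 °C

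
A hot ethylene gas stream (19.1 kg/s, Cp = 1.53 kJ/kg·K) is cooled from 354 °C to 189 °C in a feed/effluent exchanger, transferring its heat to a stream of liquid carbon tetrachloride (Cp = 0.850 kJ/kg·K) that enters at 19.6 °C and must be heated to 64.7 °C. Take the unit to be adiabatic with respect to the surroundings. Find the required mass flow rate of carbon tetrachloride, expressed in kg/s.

ṁ_c = 126 kg/s

Heat released by hot stream: Q = 19.1 × 1.53 × (354 − 189) = 4821.8 kJ/s
Energy balance on cold side (adiabatic exchanger): Q = ṁ_c·Cp_c·(T_c,out − T_c,in)
ṁ_c = 4821.8 / [0.850 × (64.7 − 19.6)] = 125.78 kg/s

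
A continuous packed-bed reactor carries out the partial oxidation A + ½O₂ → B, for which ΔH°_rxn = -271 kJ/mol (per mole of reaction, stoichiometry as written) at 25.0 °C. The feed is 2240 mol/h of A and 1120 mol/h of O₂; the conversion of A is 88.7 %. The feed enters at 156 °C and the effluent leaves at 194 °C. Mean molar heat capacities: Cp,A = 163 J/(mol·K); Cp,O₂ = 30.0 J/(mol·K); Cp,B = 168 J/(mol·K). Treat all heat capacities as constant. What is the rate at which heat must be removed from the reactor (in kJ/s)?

Extent of reaction ξ = 0.887 × 2240 = 1986.9 mol/h
Reaction term: ξ·ΔH°_rxn = 1986.9 × -271 = -538440 kJ/h
Sensible, feed 156→25 °C: -52232 kJ/h
Outlet flows (mol/h): A 253.12, O₂ 126.56, B 1986.9
Sensible, products 25→194 °C: 64026 kJ/h
Q = ΔH = -526650 kJ/h = -146.29 kW
Heat removed = 146.29 kJ/s

Q_out = 146 kJ/s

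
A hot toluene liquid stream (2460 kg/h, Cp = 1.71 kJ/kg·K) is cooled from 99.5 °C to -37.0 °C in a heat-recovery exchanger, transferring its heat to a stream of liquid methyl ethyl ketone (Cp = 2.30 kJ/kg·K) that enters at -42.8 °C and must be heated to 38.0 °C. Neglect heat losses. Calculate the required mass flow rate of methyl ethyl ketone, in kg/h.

ṁ_c = 3090 kg/h

Heat released by hot stream: Q = 2460 × 1.71 × (99.5 − -37.0) = 574200 kJ/h
Energy balance on cold side (adiabatic exchanger): Q = ṁ_c·Cp_c·(T_c,out − T_c,in)
ṁ_c = 574200 / [2.30 × (38.0 − -42.8)] = 3089.8 kg/h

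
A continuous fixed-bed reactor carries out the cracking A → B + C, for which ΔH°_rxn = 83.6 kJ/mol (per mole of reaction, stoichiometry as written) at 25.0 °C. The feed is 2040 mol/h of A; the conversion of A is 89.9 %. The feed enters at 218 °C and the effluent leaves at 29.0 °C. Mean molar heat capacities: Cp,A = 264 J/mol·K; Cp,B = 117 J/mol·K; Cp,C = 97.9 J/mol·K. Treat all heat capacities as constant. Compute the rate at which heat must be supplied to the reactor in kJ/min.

Extent of reaction ξ = 0.899 × 2040 = 1834 mol/h
Reaction term: ξ·ΔH°_rxn = 1834 × 83.6 = 153320 kJ/h
Sensible, feed 218→25 °C: -103940 kJ/h
Outlet flows (mol/h): A 206.04, B 1834, C 1834
Sensible, products 25→29.0 °C: 1794.1 kJ/h
Q = ΔH = 51171 kJ/h = 14.214 kW
Heat supplied = 852.85 kJ/min

Q_in = 853 kJ/min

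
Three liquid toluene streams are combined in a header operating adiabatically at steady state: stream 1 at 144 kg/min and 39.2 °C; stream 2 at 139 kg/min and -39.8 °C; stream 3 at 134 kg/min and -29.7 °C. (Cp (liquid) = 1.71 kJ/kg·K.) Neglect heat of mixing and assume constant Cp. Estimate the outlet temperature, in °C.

No heat crosses the boundary, so H_out = H_in.
Σ ṁᵢCp,ᵢTᵢ = 144×1.71×39.2 + 139×1.71×-39.8 + 134×1.71×-29.7 = -6612.9
Σ ṁᵢCp,ᵢ = 144×1.71 + 139×1.71 + 134×1.71 = 713.07
T_out = -6612.9 / 713.07 = -9.2739 °C

T_out = -9.27 °C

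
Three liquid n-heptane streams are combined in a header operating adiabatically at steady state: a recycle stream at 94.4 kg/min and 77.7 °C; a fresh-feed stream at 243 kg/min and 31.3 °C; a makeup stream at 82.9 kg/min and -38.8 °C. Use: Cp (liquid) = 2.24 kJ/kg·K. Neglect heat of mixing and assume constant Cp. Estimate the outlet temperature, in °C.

T_out = 27.9 °C

Adiabatic, steady state ⇒ Σ ṁᵢCp,ᵢ(T_out − Tᵢ) = 0
T_out = Σ ṁᵢCp,ᵢTᵢ / Σ ṁᵢCp,ᵢ
      = 26262 / 941.47 = 27.895 °C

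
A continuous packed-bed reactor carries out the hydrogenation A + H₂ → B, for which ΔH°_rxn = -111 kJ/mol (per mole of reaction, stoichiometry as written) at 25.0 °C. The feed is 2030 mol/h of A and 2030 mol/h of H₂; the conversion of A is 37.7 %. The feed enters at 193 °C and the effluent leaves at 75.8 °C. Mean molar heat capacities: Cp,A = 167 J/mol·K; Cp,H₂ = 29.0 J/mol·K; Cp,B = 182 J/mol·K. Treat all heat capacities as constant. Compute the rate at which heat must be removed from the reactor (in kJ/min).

Q_out = 2200 kJ/min

Extent of reaction ξ = 0.377 × 2030 = 765.31 mol/h
Reaction term: ξ·ΔH°_rxn = 765.31 × -111 = -84949 kJ/h
Sensible, feed 193→25 °C: -66844 kJ/h
Outlet flows (mol/h): A 1264.7, H₂ 1264.7, B 765.31
Sensible, products 25→75.8 °C: 19668 kJ/h
Q = ΔH = -132130 kJ/h = -36.701 kW
Heat removed = 2202.1 kJ/min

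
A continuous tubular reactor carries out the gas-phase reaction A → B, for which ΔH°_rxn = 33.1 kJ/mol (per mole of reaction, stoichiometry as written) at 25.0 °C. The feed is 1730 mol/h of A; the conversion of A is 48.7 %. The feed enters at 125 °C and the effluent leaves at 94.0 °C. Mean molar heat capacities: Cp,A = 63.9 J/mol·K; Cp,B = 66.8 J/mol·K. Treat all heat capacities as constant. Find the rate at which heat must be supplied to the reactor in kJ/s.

Extent of reaction ξ = 0.487 × 1730 = 842.51 mol/h
Reaction term: ξ·ΔH°_rxn = 842.51 × 33.1 = 27887 kJ/h
Sensible, feed 125→25 °C: -11055 kJ/h
Outlet flows (mol/h): A 887.49, B 842.51
Sensible, products 25→94.0 °C: 7796.3 kJ/h
Q = ΔH = 24629 kJ/h = 6.8413 kW
Heat supplied = 6.8413 kJ/s

Q_in = 6.84 kJ/s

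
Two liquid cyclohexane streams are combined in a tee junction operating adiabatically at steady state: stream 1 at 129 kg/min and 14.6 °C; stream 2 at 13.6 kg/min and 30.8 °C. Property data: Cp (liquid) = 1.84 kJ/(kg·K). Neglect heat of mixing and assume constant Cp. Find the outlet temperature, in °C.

Adiabatic, steady state ⇒ Σ ṁᵢCp,ᵢ(T_out − Tᵢ) = 0
Σ ṁᵢCp,ᵢTᵢ = 129×1.84×14.6 + 13.6×1.84×30.8 = 4236.2
Σ ṁᵢCp,ᵢ = 129×1.84 + 13.6×1.84 = 262.38
T_out = 4236.2 / 262.38 = 16.145 °C

T_out = 16.1 °C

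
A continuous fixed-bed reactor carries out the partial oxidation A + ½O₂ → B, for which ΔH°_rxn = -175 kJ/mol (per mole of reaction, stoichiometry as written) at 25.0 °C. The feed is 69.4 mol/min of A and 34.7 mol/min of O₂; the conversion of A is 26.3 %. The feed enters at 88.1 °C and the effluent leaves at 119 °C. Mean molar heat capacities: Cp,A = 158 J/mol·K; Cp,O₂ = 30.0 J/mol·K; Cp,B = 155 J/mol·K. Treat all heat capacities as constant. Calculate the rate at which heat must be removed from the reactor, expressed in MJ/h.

Extent of reaction ξ = 0.263 × 69.4 = 18.252 mol/min
Reaction term: ξ·ΔH°_rxn = 18.252 × -175 = -3194.1 kJ/min
Sensible, feed 88.1→25 °C: -757.59 kJ/min
Outlet flows (mol/min): A 51.148, O₂ 25.574, B 18.252
Sensible, products 25→119 °C: 1097.7 kJ/min
Q = ΔH = -2854 kJ/min = -47.567 kW
Heat removed = 171.24 MJ/h

Q_out = 171 MJ/h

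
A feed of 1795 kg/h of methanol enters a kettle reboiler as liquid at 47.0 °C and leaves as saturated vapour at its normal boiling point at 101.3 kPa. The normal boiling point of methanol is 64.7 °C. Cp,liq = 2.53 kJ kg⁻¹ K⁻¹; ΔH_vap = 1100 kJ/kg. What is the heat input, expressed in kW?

Q = 571 kW

liquid 47.0→64.7 °C: 44.781 kJ/kg
vaporisation at 64.7 °C: 1100 kJ/kg
Δh = 44.781 + 1100 = 1144.8 kJ/kg
Q = ṁ·Δh = 1795 kg/h × 1144.8 kJ/kg = 2.0549e+06 kJ/h
|Q| = 570.8 kW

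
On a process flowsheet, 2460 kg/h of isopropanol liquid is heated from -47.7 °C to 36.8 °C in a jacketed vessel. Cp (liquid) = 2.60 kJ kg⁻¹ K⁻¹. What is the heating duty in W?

Q = 150000 W

Q = ṁ·Cp·ΔT = 2460 × 2.60 × (36.8 − -47.7) = 540460 kJ/h
Converting: 540460 / 3600 s = 150.13 kW
Heating duty = 150130 W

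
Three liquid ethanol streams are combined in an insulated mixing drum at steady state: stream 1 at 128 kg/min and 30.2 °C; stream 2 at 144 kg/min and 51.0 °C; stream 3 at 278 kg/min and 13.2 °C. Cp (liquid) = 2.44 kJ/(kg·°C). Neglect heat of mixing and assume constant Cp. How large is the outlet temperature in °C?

Energy balance with Q = 0: Σ ṁᵢCp,ᵢ(T_out − Tᵢ) = 0
Σ ṁᵢCp,ᵢTᵢ = 128×2.44×30.2 + 144×2.44×51.0 + 278×2.44×13.2 = 36305
Σ ṁᵢCp,ᵢ = 128×2.44 + 144×2.44 + 278×2.44 = 1342
T_out = 36305 / 1342 = 27.053 °C

T_out = 27.1 °C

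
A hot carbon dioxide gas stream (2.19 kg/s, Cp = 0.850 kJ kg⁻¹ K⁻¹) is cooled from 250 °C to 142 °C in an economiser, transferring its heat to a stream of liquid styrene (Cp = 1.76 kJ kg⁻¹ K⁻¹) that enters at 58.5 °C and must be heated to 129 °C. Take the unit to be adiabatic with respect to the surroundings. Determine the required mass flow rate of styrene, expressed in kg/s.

Heat released by hot stream: Q = 2.19 × 0.850 × (250 − 142) = 201.04 kJ/s
Energy balance on cold side (adiabatic exchanger): Q = ṁ_c·Cp_c·(T_c,out − T_c,in)
ṁ_c = 201.04 / [1.76 × (129 − 58.5)] = 1.6203 kg/s

ṁ_c = 1.62 kg/s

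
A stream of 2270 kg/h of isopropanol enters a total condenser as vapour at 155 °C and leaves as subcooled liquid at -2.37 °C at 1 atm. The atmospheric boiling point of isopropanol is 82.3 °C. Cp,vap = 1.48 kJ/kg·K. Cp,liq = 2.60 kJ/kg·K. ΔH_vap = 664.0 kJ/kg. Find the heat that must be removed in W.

vapour 155→82.3 °C: -107.6 kJ/kg
condensation at 82.3 °C: -664 kJ/kg
liquid 82.3→-2.37 °C: -220.14 kJ/kg
Δh = -107.6 + -664 + -220.14 = -991.74 kJ/kg
Q = ṁ·Δh = 2270 kg/h × -991.74 kJ/kg = -2.2512e+06 kJ/h
|Q| = 625.35 kW = 625350 W

Q_c = 625000 W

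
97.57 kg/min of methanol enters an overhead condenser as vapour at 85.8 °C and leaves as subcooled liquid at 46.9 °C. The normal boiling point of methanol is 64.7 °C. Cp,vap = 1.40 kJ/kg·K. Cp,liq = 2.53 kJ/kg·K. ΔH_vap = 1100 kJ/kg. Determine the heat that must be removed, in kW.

Q_c = 1910 kW

vapour 85.8→64.7 °C: -29.54 kJ/kg
condensation at 64.7 °C: -1100 kJ/kg
liquid 64.7→46.9 °C: -45.034 kJ/kg
Δh = -29.54 + -1100 + -45.034 = -1174.6 kJ/kg
Q = ṁ·Δh = 97.57 kg/min × -1174.6 kJ/kg = -114600 kJ/min
|Q| = 1910.1 kW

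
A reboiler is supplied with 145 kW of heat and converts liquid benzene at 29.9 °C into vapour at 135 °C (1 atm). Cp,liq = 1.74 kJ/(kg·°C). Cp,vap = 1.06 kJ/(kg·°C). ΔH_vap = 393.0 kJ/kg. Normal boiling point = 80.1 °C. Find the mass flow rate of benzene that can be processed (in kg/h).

ṁ = 969 kg/h

Δh = 1.74×(80.1−29.9) + 393.0 + 1.06×(135−80.1) = 538.54 kJ/kg
Q = 145 kW = 145 kJ/s = 522000 kJ/h
ṁ = Q/Δh = 522000 / 538.54 = 969.28 kg/h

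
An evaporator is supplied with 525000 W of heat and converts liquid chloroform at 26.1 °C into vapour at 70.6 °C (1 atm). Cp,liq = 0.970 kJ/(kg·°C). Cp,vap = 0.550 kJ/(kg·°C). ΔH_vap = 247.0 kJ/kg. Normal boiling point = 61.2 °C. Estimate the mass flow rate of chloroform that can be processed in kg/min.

ṁ = 110 kg/min

Δh = 0.970×(61.2−26.1) + 247.0 + 0.550×(70.6−61.2) = 286.22 kJ/kg
Q = 525000 W = 525 kJ/s = 31500 kJ/min
ṁ = Q/Δh = 31500 / 286.22 = 110.06 kg/min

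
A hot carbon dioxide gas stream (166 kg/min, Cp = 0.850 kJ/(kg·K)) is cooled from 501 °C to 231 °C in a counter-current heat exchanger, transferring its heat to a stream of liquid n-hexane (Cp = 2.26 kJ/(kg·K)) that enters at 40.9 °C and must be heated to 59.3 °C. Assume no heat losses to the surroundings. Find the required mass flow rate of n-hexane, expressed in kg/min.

Heat released by hot stream: Q = 166 × 0.850 × (501 − 231) = 38097 kJ/min
Energy balance on cold side (adiabatic exchanger): Q = ṁ_c·Cp_c·(T_c,out − T_c,in)
ṁ_c = 38097 / [2.26 × (59.3 − 40.9)] = 916.15 kg/min

ṁ_c = 916 kg/min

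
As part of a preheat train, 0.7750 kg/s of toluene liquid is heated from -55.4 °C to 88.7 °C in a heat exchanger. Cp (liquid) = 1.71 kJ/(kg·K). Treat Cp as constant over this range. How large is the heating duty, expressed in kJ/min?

Q = ṁ·Cp·ΔT = 0.7750 × 1.71 × (88.7 − -55.4) = 190.97 kJ/s
Heating duty = 11458 kJ/min

Q = 11500 kJ/min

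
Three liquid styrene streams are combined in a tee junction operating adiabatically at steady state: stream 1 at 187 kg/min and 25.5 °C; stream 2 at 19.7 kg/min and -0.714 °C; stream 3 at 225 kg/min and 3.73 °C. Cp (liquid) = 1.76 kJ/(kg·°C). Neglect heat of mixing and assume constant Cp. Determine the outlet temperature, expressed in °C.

T_out = 13.0 °C

Energy balance with Q = 0: Σ ṁᵢCp,ᵢ(T_out − Tᵢ) = 0
T_out = Σ ṁᵢCp,ᵢTᵢ / Σ ṁᵢCp,ᵢ
      = 9844.9 / 759.79 = 12.957 °C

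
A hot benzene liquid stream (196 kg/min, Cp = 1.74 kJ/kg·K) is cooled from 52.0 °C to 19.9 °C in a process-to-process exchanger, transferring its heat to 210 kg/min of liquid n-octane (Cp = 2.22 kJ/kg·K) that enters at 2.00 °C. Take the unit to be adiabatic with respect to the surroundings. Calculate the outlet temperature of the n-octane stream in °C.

Heat released by hot stream: Q = 196 × 1.74 × (52.0 − 19.9) = 10947 kJ/min
Energy balance on cold side (adiabatic exchanger): Q = ṁ_c·Cp_c·(T_c,out − T_c,in)
T_c,out = 2.00 + 10947/(210 × 2.22) = 25.482 °C

T_c,out = 25.5 °C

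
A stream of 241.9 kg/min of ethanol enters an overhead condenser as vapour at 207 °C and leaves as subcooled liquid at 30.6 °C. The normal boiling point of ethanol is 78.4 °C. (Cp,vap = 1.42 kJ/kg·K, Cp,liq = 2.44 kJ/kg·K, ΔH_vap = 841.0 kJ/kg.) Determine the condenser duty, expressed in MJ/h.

vapour 207→78.4 °C: -182.61 kJ/kg
condensation at 78.4 °C: -841 kJ/kg
liquid 78.4→30.6 °C: -116.63 kJ/kg
Δh = -182.61 + -841 + -116.63 = -1140.2 kJ/kg
Q = ṁ·Δh = 241.9 kg/min × -1140.2 kJ/kg = -275830 kJ/min
|Q| = 4597.1 kW = 16550 MJ/h

Q_c = 16500 MJ/h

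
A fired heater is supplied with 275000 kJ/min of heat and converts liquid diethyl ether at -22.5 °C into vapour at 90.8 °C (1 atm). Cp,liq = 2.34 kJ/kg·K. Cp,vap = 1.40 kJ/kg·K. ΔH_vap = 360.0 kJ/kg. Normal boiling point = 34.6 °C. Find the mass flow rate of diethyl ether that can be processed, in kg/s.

Δh = 2.34×(34.6−-22.5) + 360.0 + 1.40×(90.8−34.6) = 572.29 kJ/kg
Q = 275000 kJ/min = 4583.3 kJ/s = 4583.3 kJ/s
ṁ = Q/Δh = 4583.3 / 572.29 = 8.0087 kg/s

ṁ = 8.01 kg/s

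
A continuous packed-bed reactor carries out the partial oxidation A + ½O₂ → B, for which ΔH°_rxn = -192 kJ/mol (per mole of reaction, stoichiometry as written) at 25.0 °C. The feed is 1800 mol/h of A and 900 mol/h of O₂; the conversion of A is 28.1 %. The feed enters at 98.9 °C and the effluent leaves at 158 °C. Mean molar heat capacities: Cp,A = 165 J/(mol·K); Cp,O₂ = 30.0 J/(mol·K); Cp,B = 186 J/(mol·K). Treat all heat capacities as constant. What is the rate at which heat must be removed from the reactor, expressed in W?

Q_out = 21500 W

Extent of reaction ξ = 0.281 × 1800 = 505.8 mol/h
Reaction term: ξ·ΔH°_rxn = 505.8 × -192 = -97114 kJ/h
Sensible, feed 98.9→25 °C: -23944 kJ/h
Outlet flows (mol/h): A 1294.2, O₂ 647.1, B 505.8
Sensible, products 25→158 °C: 43496 kJ/h
Q = ΔH = -77562 kJ/h = -21.545 kW
Heat removed = 21545 W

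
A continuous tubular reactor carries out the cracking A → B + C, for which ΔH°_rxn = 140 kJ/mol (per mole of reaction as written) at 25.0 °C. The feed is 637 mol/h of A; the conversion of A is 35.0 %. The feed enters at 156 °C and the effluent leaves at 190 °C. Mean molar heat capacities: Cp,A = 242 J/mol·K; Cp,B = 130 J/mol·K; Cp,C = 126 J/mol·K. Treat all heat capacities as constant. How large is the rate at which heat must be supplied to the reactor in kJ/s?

Q_in = 10.3 kJ/s

Extent of reaction ξ = 0.350 × 637 = 222.95 mol/h
Reaction term: ξ·ΔH°_rxn = 222.95 × 140 = 31213 kJ/h
Sensible, feed 156→25 °C: -20194 kJ/h
Outlet flows (mol/h): A 414.05, B 222.95, C 222.95
Sensible, products 25→190 °C: 25950 kJ/h
Q = ΔH = 36969 kJ/h = 10.269 kW
Heat supplied = 10.269 kJ/s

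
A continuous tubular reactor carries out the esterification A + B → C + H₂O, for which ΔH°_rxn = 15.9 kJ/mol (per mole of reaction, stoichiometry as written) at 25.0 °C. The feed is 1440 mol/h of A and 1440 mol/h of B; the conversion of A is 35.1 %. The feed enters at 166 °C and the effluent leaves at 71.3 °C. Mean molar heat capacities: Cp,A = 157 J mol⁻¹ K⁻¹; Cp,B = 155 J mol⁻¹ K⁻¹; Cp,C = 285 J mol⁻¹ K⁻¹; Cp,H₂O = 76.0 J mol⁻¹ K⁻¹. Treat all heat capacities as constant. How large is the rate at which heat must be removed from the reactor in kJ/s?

Q_out = 9.27 kJ/s

Extent of reaction ξ = 0.351 × 1440 = 505.44 mol/h
Reaction term: ξ·ΔH°_rxn = 505.44 × 15.9 = 8036.5 kJ/h
Sensible, feed 166→25 °C: -63348 kJ/h
Outlet flows (mol/h): A 934.56, B 934.56, C 505.44, H₂O 505.44
Sensible, products 25→71.3 °C: 21948 kJ/h
Q = ΔH = -33364 kJ/h = -9.2677 kW
Heat removed = 9.2677 kJ/s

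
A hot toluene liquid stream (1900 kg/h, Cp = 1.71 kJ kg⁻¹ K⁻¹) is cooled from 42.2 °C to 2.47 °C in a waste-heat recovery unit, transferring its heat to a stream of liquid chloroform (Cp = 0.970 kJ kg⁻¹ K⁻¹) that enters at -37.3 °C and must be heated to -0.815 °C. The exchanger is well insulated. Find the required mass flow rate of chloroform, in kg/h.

ṁ_c = 3650 kg/h

Heat released by hot stream: Q = 1900 × 1.71 × (42.2 − 2.47) = 129080 kJ/h
Energy balance on cold side (adiabatic exchanger): Q = ṁ_c·Cp_c·(T_c,out − T_c,in)
ṁ_c = 129080 / [0.970 × (-0.815 − -37.3)] = 3647.4 kg/h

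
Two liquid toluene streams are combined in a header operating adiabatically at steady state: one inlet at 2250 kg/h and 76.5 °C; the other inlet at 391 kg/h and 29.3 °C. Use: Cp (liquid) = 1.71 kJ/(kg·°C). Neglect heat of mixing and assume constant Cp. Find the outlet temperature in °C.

T_out = 69.5 °C

Adiabatic, steady state ⇒ Σ ṁᵢCp,ᵢ(T_out − Tᵢ) = 0
Σ ṁᵢCp,ᵢTᵢ = 2250×1.71×76.5 + 391×1.71×29.3 = 313920
Σ ṁᵢCp,ᵢ = 2250×1.71 + 391×1.71 = 4516.1
T_out = 313920 / 4516.1 = 69.512 °C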